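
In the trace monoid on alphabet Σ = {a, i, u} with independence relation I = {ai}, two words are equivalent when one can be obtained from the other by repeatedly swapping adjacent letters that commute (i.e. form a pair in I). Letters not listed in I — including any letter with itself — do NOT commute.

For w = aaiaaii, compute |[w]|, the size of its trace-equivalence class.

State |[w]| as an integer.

#0=a has no predecessor
#1=a depends on [0:a]
#2=i has no predecessor
#3=a depends on [1:a]
#4=a depends on [3:a]
#5=i depends on [2:i]
#6=i depends on [5:i]
sources: [0:a, 2:i]
N(rest) = Σ N(rest − s) over sources s of rest; N(one piece) = 1:
  size 1 → [4]=1  [6]=1
  size 2 → [3,4]=1  [4,6]=2  [5,6]=1
  size 3 → [1,3,4]=1  [2,5,6]=1  [3,4,6]=3  [4,5,6]=3
  size 4 → [0,1,3,4]=1  [1,3,4,6]=4  [2,4,5,6]=4  [3,4,5,6]=6
  size 5 → [0,1,3,4,6]=5  [1,3,4,5,6]=10  [2,3,4,5,6]=10
  first=0(a) contributes 20
  first=2(i) contributes 15
|[w]| = 35

35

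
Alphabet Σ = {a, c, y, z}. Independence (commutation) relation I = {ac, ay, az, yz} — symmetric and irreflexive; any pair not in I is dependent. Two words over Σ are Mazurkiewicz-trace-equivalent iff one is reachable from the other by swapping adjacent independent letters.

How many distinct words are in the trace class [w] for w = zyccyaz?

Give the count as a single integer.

piece 0:z — minimal
piece 1:y — minimal
piece 2:c rests on {0:z, 1:y}
piece 3:c rests on {2:c}
piece 4:y rests on {3:c}
piece 5:a — minimal
piece 6:z rests on {3:c}
minimal pieces: {0:z, 1:y, 5:a}
ways to finish when only these pieces remain (= sum over removing one remaining piece with nothing left below it):
  1 left: {4}→1  {5}→1  {6}→1
  2 left: {4,5}→2  {4,6}→2  {5,6}→2
  3 left: {3,4,6}→2  {4,5,6}→6
  4 left: {2,3,4,6}→2  {3,4,5,6}→8
  5 left: {0,2,3,4,6}→2  {1,2,3,4,6}→2  {2,3,4,5,6}→10
  placing 0:z first → 12 extensions
  placing 1:y first → 12 extensions
  placing 5:a first → 4 extensions
total linear extensions = 28

28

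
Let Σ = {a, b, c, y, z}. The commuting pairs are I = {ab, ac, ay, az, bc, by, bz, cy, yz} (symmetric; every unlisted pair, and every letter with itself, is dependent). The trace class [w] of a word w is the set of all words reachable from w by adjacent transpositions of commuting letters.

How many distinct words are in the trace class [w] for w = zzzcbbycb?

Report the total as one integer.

504

#0=z has no predecessor
#1=z depends on [0:z]
#2=z depends on [1:z]
#3=c depends on [2:z]
#4=b has no predecessor
#5=b depends on [4:b]
#6=y has no predecessor
#7=c depends on [3:c]
#8=b depends on [5:b]
sources: [0:z, 4:b, 6:y]
N(rest) = Σ N(rest − s) over sources s of rest; N(one piece) = 1:
  size 1 → [6]=1  [7]=1  [8]=1
  size 2 → [3,7]=1  [5,8]=1  [6,7]=2  [6,8]=2  [7,8]=2
  size 3 → [2,3,7]=1  [3,6,7]=3  [3,7,8]=3  [4,5,8]=1  [5,6,8]=3  [5,7,8]=3  [6,7,8]=6
  size 4 → [1,2,3,7]=1  [2,3,6,7]=4  [2,3,7,8]=4  [3,5,7,8]=6  [3,6,7,8]=12  [4,5,6,8]=4  [4,5,7,8]=4  [5,6,7,8]=12
  size 5 → [0,1,2,3,7]=1  [1,2,3,6,7]=5  [1,2,3,7,8]=5  [2,3,5,7,8]=10  [2,3,6,7,8]=20  [3,4,5,7,8]=10  [3,5,6,7,8]=30  [4,5,6,7,8]=20
  size 6 → [0,1,2,3,6,7]=6  [0,1,2,3,7,8]=6  [1,2,3,5,7,8]=15  [1,2,3,6,7,8]=30  [2,3,4,5,7,8]=20  [2,3,5,6,7,8]=60  [3,4,5,6,7,8]=60
  size 7 → [0,1,2,3,5,7,8]=21  [0,1,2,3,6,7,8]=42  [1,2,3,4,5,7,8]=35  [1,2,3,5,6,7,8]=105  [2,3,4,5,6,7,8]=140
  first=0(z) contributes 280
  first=4(b) contributes 168
  first=6(y) contributes 56
|[w]| = 504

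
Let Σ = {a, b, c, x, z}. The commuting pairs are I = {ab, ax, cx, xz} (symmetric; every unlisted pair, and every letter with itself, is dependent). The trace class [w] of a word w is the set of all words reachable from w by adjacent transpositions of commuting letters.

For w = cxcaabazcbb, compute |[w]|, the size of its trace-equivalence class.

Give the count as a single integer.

0(c) covers ∅
1(x) covers ∅
2(c) covers 0:c
3(a) covers 2:c
4(a) covers 3:a
5(b) covers 1:x, 2:c
6(a) covers 4:a
7(z) covers 5:b, 6:a
8(c) covers 7:z
9(b) covers 8:c
10(b) covers 9:b
floor of heap: 0:c, 1:x
completions by unplaced set U, small U first (add the entries for U minus each lowest piece of U):
  |U|=1: {10}:1
  |U|=2: {9,10}:1
  |U|=3: {8,9,10}:1
  |U|=4: {7,8,9,10}:1
  |U|=5: {5,7,8,9,10}:1  {6,7,8,9,10}:1
  |U|=6: {1,5,7,8,9,10}:1  {4,6,7,8,9,10}:1  {5,6,7,8,9,10}:2
  |U|=7: {1,5,6,7,8,9,10}:3  {3,4,6,7,8,9,10}:1  {4,5,6,7,8,9,10}:3
  |U|=8: {1,4,5,6,7,8,9,10}:6  {3,4,5,6,7,8,9,10}:4
  |U|=9: {1,3,4,5,6,7,8,9,10}:10  {2,3,4,5,6,7,8,9,10}:4
  start at 0(c): 14
  start at 1(x): 4
sum over floor = 18

18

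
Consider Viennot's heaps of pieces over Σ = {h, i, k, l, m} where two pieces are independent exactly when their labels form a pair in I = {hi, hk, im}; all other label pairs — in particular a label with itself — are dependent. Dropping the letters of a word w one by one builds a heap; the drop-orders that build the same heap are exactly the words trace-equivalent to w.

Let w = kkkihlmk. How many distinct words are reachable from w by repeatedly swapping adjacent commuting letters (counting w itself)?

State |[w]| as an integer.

#0=k has no predecessor
#1=k depends on [0:k]
#2=k depends on [1:k]
#3=i depends on [2:k]
#4=h has no predecessor
#5=l depends on [3:i, 4:h]
#6=m depends on [5:l]
#7=k depends on [6:m]
sources: [0:k, 4:h]
N(rest) = Σ N(rest − s) over sources s of rest; N(one piece) = 1:
  size 1 → [7]=1
  size 2 → [6,7]=1
  size 3 → [5,6,7]=1
  size 4 → [3,5,6,7]=1  [4,5,6,7]=1
  size 5 → [2,3,5,6,7]=1  [3,4,5,6,7]=2
  size 6 → [1,2,3,5,6,7]=1  [2,3,4,5,6,7]=3
  first=0(k) contributes 4
  first=4(h) contributes 1
|[w]| = 5

5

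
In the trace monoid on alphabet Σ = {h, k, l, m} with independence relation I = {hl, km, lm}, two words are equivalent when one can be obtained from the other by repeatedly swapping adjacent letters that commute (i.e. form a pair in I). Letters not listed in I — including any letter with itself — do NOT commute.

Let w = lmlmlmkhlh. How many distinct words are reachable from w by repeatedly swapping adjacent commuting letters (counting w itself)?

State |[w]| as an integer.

126

0(l) covers ∅
1(m) covers ∅
2(l) covers 0:l
3(m) covers 1:m
4(l) covers 2:l
5(m) covers 3:m
6(k) covers 4:l
7(h) covers 5:m, 6:k
8(l) covers 6:k
9(h) covers 7:h
floor of heap: 0:l, 1:m
completions by unplaced set U, small U first (add the entries for U minus each lowest piece of U):
  |U|=1: {8}:1  {9}:1
  |U|=2: {7,9}:1  {8,9}:2
  |U|=3: {5,7,9}:1  {7,8,9}:3
  |U|=4: {3,5,7,9}:1  {5,7,8,9}:4  {6,7,8,9}:3
  |U|=5: {1,3,5,7,9}:1  {3,5,7,8,9}:5  {4,6,7,8,9}:3  {5,6,7,8,9}:7
  |U|=6: {1,3,5,7,8,9}:6  {2,4,6,7,8,9}:3  {3,5,6,7,8,9}:12  {4,5,6,7,8,9}:10
  |U|=7: {0,2,4,6,7,8,9}:3  {1,3,5,6,7,8,9}:18  {2,4,5,6,7,8,9}:13  {3,4,5,6,7,8,9}:22
  |U|=8: {0,2,4,5,6,7,8,9}:16  {1,3,4,5,6,7,8,9}:40  {2,3,4,5,6,7,8,9}:35
  start at 0(l): 75
  start at 1(m): 51
sum over floor = 126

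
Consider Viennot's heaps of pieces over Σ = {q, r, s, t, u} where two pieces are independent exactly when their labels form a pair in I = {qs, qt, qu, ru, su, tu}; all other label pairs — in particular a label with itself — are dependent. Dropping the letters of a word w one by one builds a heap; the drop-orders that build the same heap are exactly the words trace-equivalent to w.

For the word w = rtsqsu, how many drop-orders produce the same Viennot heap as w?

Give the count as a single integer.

24

0(r) covers ∅
1(t) covers 0:r
2(s) covers 1:t
3(q) covers 0:r
4(s) covers 2:s
5(u) covers ∅
floor of heap: 0:r, 5:u
completions by unplaced set U, small U first (add the entries for U minus each lowest piece of U):
  |U|=1: {3}:1  {4}:1  {5}:1
  |U|=2: {2,4}:1  {3,4}:2  {3,5}:2  {4,5}:2
  |U|=3: {1,2,4}:1  {2,3,4}:3  {2,4,5}:3  {3,4,5}:6
  |U|=4: {1,2,3,4}:4  {1,2,4,5}:4  {2,3,4,5}:12
  start at 0(r): 20
  start at 5(u): 4
sum over floor = 24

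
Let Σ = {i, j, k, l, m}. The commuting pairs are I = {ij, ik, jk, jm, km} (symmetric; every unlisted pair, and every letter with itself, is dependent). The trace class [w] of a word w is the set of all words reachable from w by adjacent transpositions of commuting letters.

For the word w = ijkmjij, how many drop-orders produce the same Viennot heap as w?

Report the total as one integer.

0(i) covers ∅
1(j) covers ∅
2(k) covers ∅
3(m) covers 0:i
4(j) covers 1:j
5(i) covers 3:m
6(j) covers 4:j
floor of heap: 0:i, 1:j, 2:k
completions by unplaced set U, small U first (add the entries for U minus each lowest piece of U):
  |U|=1: {2}:1  {5}:1  {6}:1
  |U|=2: {2,5}:2  {2,6}:2  {3,5}:1  {4,6}:1  {5,6}:2
  |U|=3: {0,3,5}:1  {1,4,6}:1  {2,3,5}:3  {2,4,6}:3  {2,5,6}:6  {3,5,6}:3  {4,5,6}:3
  |U|=4: {0,2,3,5}:4  {0,3,5,6}:4  {1,2,4,6}:4  {1,4,5,6}:4  {2,3,5,6}:12  {2,4,5,6}:12  {3,4,5,6}:6
  |U|=5: {0,2,3,5,6}:20  {0,3,4,5,6}:10  {1,2,4,5,6}:20  {1,3,4,5,6}:10  {2,3,4,5,6}:30
  start at 0(i): 60
  start at 1(j): 60
  start at 2(k): 20
sum over floor = 140

140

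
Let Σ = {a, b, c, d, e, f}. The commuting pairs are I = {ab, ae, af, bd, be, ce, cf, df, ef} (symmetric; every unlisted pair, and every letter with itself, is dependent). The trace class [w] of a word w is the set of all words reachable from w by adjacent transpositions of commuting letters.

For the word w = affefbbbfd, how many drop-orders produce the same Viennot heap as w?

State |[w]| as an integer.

240

0(a) covers ∅
1(f) covers ∅
2(f) covers 1:f
3(e) covers ∅
4(f) covers 2:f
5(b) covers 4:f
6(b) covers 5:b
7(b) covers 6:b
8(f) covers 7:b
9(d) covers 0:a, 3:e
floor of heap: 0:a, 1:f, 3:e
completions by unplaced set U, small U first (add the entries for U minus each lowest piece of U):
  |U|=1: {8}:1  {9}:1
  |U|=2: {0,9}:1  {3,9}:1  {7,8}:1  {8,9}:2
  |U|=3: {0,3,9}:2  {0,8,9}:3  {3,8,9}:3  {6,7,8}:1  {7,8,9}:3
  |U|=4: {0,3,8,9}:8  {0,7,8,9}:6  {3,7,8,9}:6  {5,6,7,8}:1  {6,7,8,9}:4
  |U|=5: {0,3,7,8,9}:20  {0,6,7,8,9}:10  {3,6,7,8,9}:10  {4,5,6,7,8}:1  {5,6,7,8,9}:5
  |U|=6: {0,3,6,7,8,9}:40  {0,5,6,7,8,9}:15  {2,4,5,6,7,8}:1  {3,5,6,7,8,9}:15  {4,5,6,7,8,9}:6
  |U|=7: {0,3,5,6,7,8,9}:70  {0,4,5,6,7,8,9}:21  {1,2,4,5,6,7,8}:1  {2,4,5,6,7,8,9}:7  {3,4,5,6,7,8,9}:21
  |U|=8: {0,2,4,5,6,7,8,9}:28  {0,3,4,5,6,7,8,9}:112  {1,2,4,5,6,7,8,9}:8  {2,3,4,5,6,7,8,9}:28
  start at 0(a): 36
  start at 1(f): 168
  start at 3(e): 36
sum over floor = 240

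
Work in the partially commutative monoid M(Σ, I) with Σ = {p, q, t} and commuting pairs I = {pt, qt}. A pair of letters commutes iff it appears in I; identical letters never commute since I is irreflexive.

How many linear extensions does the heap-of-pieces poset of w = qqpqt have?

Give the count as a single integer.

5

piece 0:q — minimal
piece 1:q rests on {0:q}
piece 2:p rests on {1:q}
piece 3:q rests on {2:p}
piece 4:t — minimal
minimal pieces: {0:q, 4:t}
ways to finish when only these pieces remain (= sum over removing one remaining piece with nothing left below it):
  1 left: {3}→1  {4}→1
  2 left: {2,3}→1  {3,4}→2
  3 left: {1,2,3}→1  {2,3,4}→3
  placing 0:q first → 4 extensions
  placing 4:t first → 1 extensions
total linear extensions = 5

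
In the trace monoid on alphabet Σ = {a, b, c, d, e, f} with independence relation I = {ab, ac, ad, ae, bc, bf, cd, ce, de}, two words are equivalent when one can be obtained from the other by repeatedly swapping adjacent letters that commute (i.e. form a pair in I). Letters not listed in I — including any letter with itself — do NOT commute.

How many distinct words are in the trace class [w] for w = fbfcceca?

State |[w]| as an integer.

100

drop 0:f onto floor
drop 1:b onto floor
drop 2:f onto {0:f}
drop 3:c onto {2:f}
drop 4:c onto {3:c}
drop 5:e onto {1:b, 2:f}
drop 6:c onto {4:c}
drop 7:a onto {2:f}
ground layer = {0:f, 1:b}
drop-orders for the pieces not yet dropped (sum over which currently-grounded one goes next):
  1 to go: {5} 1  {6} 1  {7} 1
  2 to go: {1,5} 1  {4,6} 1  {5,6} 2  {5,7} 2  {6,7} 2
  3 to go: {1,5,6} 3  {1,5,7} 3  {3,4,6} 1  {4,5,6} 3  {4,6,7} 3  {5,6,7} 6
  4 to go: {1,4,5,6} 6  {1,5,6,7} 12  {3,4,5,6} 4  {3,4,6,7} 4  {4,5,6,7} 12
  5 to go: {1,3,4,5,6} 10  {1,4,5,6,7} 30  {3,4,5,6,7} 20
  6 to go: {1,3,4,5,6,7} 60  {2,3,4,5,6,7} 20
  if 0:f drops first: 80 orders
  if 1:b drops first: 20 orders
heap linearizations: 100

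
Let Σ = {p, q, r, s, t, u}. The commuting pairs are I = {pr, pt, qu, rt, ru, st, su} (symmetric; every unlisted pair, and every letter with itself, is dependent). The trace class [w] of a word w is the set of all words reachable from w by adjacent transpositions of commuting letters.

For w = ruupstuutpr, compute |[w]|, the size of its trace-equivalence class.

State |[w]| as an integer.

360

drop 0:r onto floor
drop 1:u onto floor
drop 2:u onto {1:u}
drop 3:p onto {2:u}
drop 4:s onto {0:r, 3:p}
drop 5:t onto {2:u}
drop 6:u onto {3:p, 5:t}
drop 7:u onto {6:u}
drop 8:t onto {7:u}
drop 9:p onto {4:s, 7:u}
drop 10:r onto {4:s}
ground layer = {0:r, 1:u}
drop-orders for the pieces not yet dropped (sum over which currently-grounded one goes next):
  1 to go: {8} 1  {9} 1  {10} 1
  2 to go: {8,9} 2  {8,10} 2  {9,10} 2
  3 to go: {4,9,10} 2  {7,8,9} 2  {8,9,10} 6
  4 to go: {0,4,9,10} 2  {4,8,9,10} 8  {6,7,8,9} 2  {7,8,9,10} 8
  5 to go: {0,4,8,9,10} 10  {4,7,8,9,10} 16  {5,6,7,8,9} 2  {6,7,8,9,10} 10
  6 to go: {0,4,7,8,9,10} 26  {4,6,7,8,9,10} 26  {5,6,7,8,9,10} 12
  7 to go: {0,4,6,7,8,9,10} 52  {3,4,6,7,8,9,10} 26  {4,5,6,7,8,9,10} 38
  8 to go: {0,3,4,6,7,8,9,10} 78  {0,4,5,6,7,8,9,10} 90  {3,4,5,6,7,8,9,10} 64
  9 to go: {0,3,4,5,6,7,8,9,10} 232  {2,3,4,5,6,7,8,9,10} 64
  if 0:r drops first: 64 orders
  if 1:u drops first: 296 orders
heap linearizations: 360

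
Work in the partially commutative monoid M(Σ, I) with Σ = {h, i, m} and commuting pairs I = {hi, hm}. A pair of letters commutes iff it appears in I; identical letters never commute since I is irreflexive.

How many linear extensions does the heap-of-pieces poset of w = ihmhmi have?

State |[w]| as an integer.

drop 0:i onto floor
drop 1:h onto floor
drop 2:m onto {0:i}
drop 3:h onto {1:h}
drop 4:m onto {2:m}
drop 5:i onto {4:m}
ground layer = {0:i, 1:h}
drop-orders for the pieces not yet dropped (sum over which currently-grounded one goes next):
  1 to go: {3} 1  {5} 1
  2 to go: {1,3} 1  {3,5} 2  {4,5} 1
  3 to go: {1,3,5} 3  {2,4,5} 1  {3,4,5} 3
  4 to go: {0,2,4,5} 1  {1,3,4,5} 6  {2,3,4,5} 4
  if 0:i drops first: 10 orders
  if 1:h drops first: 5 orders
heap linearizations: 15

15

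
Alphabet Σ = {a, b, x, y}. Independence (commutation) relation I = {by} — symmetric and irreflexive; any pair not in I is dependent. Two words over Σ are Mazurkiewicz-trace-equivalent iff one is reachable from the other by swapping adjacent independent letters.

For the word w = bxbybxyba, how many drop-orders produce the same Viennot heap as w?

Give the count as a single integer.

drop 0:b onto floor
drop 1:x onto {0:b}
drop 2:b onto {1:x}
drop 3:y onto {1:x}
drop 4:b onto {2:b}
drop 5:x onto {3:y, 4:b}
drop 6:y onto {5:x}
drop 7:b onto {5:x}
drop 8:a onto {6:y, 7:b}
ground layer = {0:b}
drop-orders for the pieces not yet dropped (sum over which currently-grounded one goes next):
  1 to go: {8} 1
  2 to go: {6,8} 1  {7,8} 1
  3 to go: {6,7,8} 2
  4 to go: {5,6,7,8} 2
  5 to go: {3,5,6,7,8} 2  {4,5,6,7,8} 2
  6 to go: {2,4,5,6,7,8} 2  {3,4,5,6,7,8} 4
  7 to go: {2,3,4,5,6,7,8} 6
  if 0:b drops first: 6 orders

6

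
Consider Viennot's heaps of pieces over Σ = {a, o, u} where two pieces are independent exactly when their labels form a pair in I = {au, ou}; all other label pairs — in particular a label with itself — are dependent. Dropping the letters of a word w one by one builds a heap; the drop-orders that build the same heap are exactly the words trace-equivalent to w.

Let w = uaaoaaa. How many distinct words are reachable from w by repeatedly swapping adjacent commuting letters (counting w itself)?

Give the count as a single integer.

#0=u has no predecessor
#1=a has no predecessor
#2=a depends on [1:a]
#3=o depends on [2:a]
#4=a depends on [3:o]
#5=a depends on [4:a]
#6=a depends on [5:a]
sources: [0:u, 1:a]
N(rest) = Σ N(rest − s) over sources s of rest; N(one piece) = 1:
  size 1 → [0]=1  [6]=1
  size 2 → [0,6]=2  [5,6]=1
  size 3 → [0,5,6]=3  [4,5,6]=1
  size 4 → [0,4,5,6]=4  [3,4,5,6]=1
  size 5 → [0,3,4,5,6]=5  [2,3,4,5,6]=1
  first=0(u) contributes 1
  first=1(a) contributes 6
|[w]| = 7

7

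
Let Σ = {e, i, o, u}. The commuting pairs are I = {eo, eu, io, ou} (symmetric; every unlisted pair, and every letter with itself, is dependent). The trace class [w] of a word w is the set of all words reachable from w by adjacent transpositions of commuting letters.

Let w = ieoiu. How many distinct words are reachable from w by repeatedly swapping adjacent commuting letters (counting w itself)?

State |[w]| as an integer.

#0=i has no predecessor
#1=e depends on [0:i]
#2=o has no predecessor
#3=i depends on [1:e]
#4=u depends on [3:i]
sources: [0:i, 2:o]
N(rest) = Σ N(rest − s) over sources s of rest; N(one piece) = 1:
  size 1 → [2]=1  [4]=1
  size 2 → [2,4]=2  [3,4]=1
  size 3 → [1,3,4]=1  [2,3,4]=3
  first=0(i) contributes 4
  first=2(o) contributes 1
|[w]| = 5

5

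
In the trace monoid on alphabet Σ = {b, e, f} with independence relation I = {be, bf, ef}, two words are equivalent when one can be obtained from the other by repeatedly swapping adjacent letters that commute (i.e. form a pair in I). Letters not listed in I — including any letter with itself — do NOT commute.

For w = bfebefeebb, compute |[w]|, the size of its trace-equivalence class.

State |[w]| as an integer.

drop 0:b onto floor
drop 1:f onto floor
drop 2:e onto floor
drop 3:b onto {0:b}
drop 4:e onto {2:e}
drop 5:f onto {1:f}
drop 6:e onto {4:e}
drop 7:e onto {6:e}
drop 8:b onto {3:b}
drop 9:b onto {8:b}
ground layer = {0:b, 1:f, 2:e}
drop-orders for the pieces not yet dropped (sum over which currently-grounded one goes next):
  1 to go: {5} 1  {7} 1  {9} 1
  2 to go: {1,5} 1  {5,7} 2  {5,9} 2  {6,7} 1  {7,9} 2  {8,9} 1
  3 to go: {1,5,7} 3  {1,5,9} 3  {3,8,9} 1  {4,6,7} 1  {5,6,7} 3  {5,7,9} 6  {5,8,9} 3  {6,7,9} 3  {7,8,9} 3
  4 to go: {0,3,8,9} 1  {1,5,6,7} 6  {1,5,7,9} 12  {1,5,8,9} 6  {2,4,6,7} 1  {3,5,8,9} 4  {3,7,8,9} 4  {4,5,6,7} 4  {4,6,7,9} 4  {5,6,7,9} 12  {5,7,8,9} 12  {6,7,8,9} 6
  5 to go: {0,3,5,8,9} 5  {0,3,7,8,9} 5  {1,3,5,8,9} 10  {1,4,5,6,7} 10  {1,5,6,7,9} 30  {1,5,7,8,9} 30  {2,4,5,6,7} 5  {2,4,6,7,9} 5  {3,5,7,8,9} 20  {3,6,7,8,9} 10  {4,5,6,7,9} 20  {4,6,7,8,9} 10  {5,6,7,8,9} 30
  6 to go: {0,1,3,5,8,9} 15  {0,3,5,7,8,9} 30  {0,3,6,7,8,9} 15  {1,2,4,5,6,7} 15  {1,3,5,7,8,9} 60  {1,4,5,6,7,9} 60  {1,5,6,7,8,9} 90  {2,4,5,6,7,9} 30  {2,4,6,7,8,9} 15  {3,4,6,7,8,9} 20  {3,5,6,7,8,9} 60  {4,5,6,7,8,9} 60
  7 to go: {0,1,3,5,7,8,9} 105  {0,3,4,6,7,8,9} 35  {0,3,5,6,7,8,9} 105  {1,2,4,5,6,7,9} 105  {1,3,5,6,7,8,9} 210  {1,4,5,6,7,8,9} 210  {2,3,4,6,7,8,9} 35  {2,4,5,6,7,8,9} 105  {3,4,5,6,7,8,9} 140
  8 to go: {0,1,3,5,6,7,8,9} 420  {0,2,3,4,6,7,8,9} 70  {0,3,4,5,6,7,8,9} 280  {1,2,4,5,6,7,8,9} 420  {1,3,4,5,6,7,8,9} 560  {2,3,4,5,6,7,8,9} 280
  if 0:b drops first: 1260 orders
  if 1:f drops first: 630 orders
  if 2:e drops first: 1260 orders
heap linearizations: 3150

3150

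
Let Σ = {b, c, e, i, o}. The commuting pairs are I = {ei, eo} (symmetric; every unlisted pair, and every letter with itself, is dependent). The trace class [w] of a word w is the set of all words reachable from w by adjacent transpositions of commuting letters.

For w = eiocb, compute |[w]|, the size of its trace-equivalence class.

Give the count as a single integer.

3

piece 0:e — minimal
piece 1:i — minimal
piece 2:o rests on {1:i}
piece 3:c rests on {0:e, 2:o}
piece 4:b rests on {3:c}
minimal pieces: {0:e, 1:i}
ways to finish when only these pieces remain (= sum over removing one remaining piece with nothing left below it):
  1 left: {4}→1
  2 left: {3,4}→1
  3 left: {0,3,4}→1  {2,3,4}→1
  placing 0:e first → 1 extensions
  placing 1:i first → 2 extensions
total linear extensions = 3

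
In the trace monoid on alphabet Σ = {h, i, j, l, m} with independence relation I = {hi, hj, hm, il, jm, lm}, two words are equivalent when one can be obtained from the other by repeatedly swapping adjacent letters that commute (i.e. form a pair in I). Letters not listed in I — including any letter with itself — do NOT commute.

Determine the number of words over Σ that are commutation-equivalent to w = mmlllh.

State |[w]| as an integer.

0(m) covers ∅
1(m) covers 0:m
2(l) covers ∅
3(l) covers 2:l
4(l) covers 3:l
5(h) covers 4:l
floor of heap: 0:m, 2:l
completions by unplaced set U, small U first (add the entries for U minus each lowest piece of U):
  |U|=1: {1}:1  {5}:1
  |U|=2: {0,1}:1  {1,5}:2  {4,5}:1
  |U|=3: {0,1,5}:3  {1,4,5}:3  {3,4,5}:1
  |U|=4: {0,1,4,5}:6  {1,3,4,5}:4  {2,3,4,5}:1
  start at 0(m): 5
  start at 2(l): 10
sum over floor = 15

15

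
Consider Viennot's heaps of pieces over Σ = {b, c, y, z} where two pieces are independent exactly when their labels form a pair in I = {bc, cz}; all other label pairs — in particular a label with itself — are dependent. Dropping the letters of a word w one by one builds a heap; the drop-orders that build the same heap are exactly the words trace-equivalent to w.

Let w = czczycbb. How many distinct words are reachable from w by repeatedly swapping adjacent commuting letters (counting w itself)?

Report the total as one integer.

18

drop 0:c onto floor
drop 1:z onto floor
drop 2:c onto {0:c}
drop 3:z onto {1:z}
drop 4:y onto {2:c, 3:z}
drop 5:c onto {4:y}
drop 6:b onto {4:y}
drop 7:b onto {6:b}
ground layer = {0:c, 1:z}
drop-orders for the pieces not yet dropped (sum over which currently-grounded one goes next):
  1 to go: {5} 1  {7} 1
  2 to go: {5,7} 2  {6,7} 1
  3 to go: {5,6,7} 3
  4 to go: {4,5,6,7} 3
  5 to go: {2,4,5,6,7} 3  {3,4,5,6,7} 3
  6 to go: {0,2,4,5,6,7} 3  {1,3,4,5,6,7} 3  {2,3,4,5,6,7} 6
  if 0:c drops first: 9 orders
  if 1:z drops first: 9 orders
heap linearizations: 18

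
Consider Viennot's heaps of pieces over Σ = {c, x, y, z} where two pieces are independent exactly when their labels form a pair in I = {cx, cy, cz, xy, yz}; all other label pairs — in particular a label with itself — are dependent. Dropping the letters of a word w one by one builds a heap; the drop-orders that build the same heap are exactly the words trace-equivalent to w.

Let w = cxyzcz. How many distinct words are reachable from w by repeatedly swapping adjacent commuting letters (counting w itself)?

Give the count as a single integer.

drop 0:c onto floor
drop 1:x onto floor
drop 2:y onto floor
drop 3:z onto {1:x}
drop 4:c onto {0:c}
drop 5:z onto {3:z}
ground layer = {0:c, 1:x, 2:y}
drop-orders for the pieces not yet dropped (sum over which currently-grounded one goes next):
  1 to go: {2} 1  {4} 1  {5} 1
  2 to go: {0,4} 1  {2,4} 2  {2,5} 2  {3,5} 1  {4,5} 2
  3 to go: {0,2,4} 3  {0,4,5} 3  {1,3,5} 1  {2,3,5} 3  {2,4,5} 6  {3,4,5} 3
  4 to go: {0,2,4,5} 12  {0,3,4,5} 6  {1,2,3,5} 4  {1,3,4,5} 4  {2,3,4,5} 12
  if 0:c drops first: 20 orders
  if 1:x drops first: 30 orders
  if 2:y drops first: 10 orders
heap linearizations: 60

60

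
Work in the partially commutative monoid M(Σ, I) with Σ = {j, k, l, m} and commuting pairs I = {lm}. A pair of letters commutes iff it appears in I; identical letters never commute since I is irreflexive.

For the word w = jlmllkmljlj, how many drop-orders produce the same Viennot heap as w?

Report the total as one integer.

#0=j has no predecessor
#1=l depends on [0:j]
#2=m depends on [0:j]
#3=l depends on [1:l]
#4=l depends on [3:l]
#5=k depends on [2:m, 4:l]
#6=m depends on [5:k]
#7=l depends on [5:k]
#8=j depends on [6:m, 7:l]
#9=l depends on [8:j]
#10=j depends on [9:l]
sources: [0:j]
N(rest) = Σ N(rest − s) over sources s of rest; N(one piece) = 1:
  size 1 → [10]=1
  size 2 → [9,10]=1
  size 3 → [8,9,10]=1
  size 4 → [6,8,9,10]=1  [7,8,9,10]=1
  size 5 → [6,7,8,9,10]=2
  size 6 → [5,6,7,8,9,10]=2
  size 7 → [2,5,6,7,8,9,10]=2  [4,5,6,7,8,9,10]=2
  size 8 → [2,4,5,6,7,8,9,10]=4  [3,4,5,6,7,8,9,10]=2
  size 9 → [1,3,4,5,6,7,8,9,10]=2  [2,3,4,5,6,7,8,9,10]=6
  first=0(j) contributes 8

8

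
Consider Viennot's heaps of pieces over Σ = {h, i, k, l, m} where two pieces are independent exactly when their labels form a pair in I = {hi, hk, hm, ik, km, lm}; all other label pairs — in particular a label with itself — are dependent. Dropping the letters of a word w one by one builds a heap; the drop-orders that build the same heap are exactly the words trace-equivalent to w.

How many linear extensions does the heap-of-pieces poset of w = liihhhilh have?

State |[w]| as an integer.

20

0(l) covers ∅
1(i) covers 0:l
2(i) covers 1:i
3(h) covers 0:l
4(h) covers 3:h
5(h) covers 4:h
6(i) covers 2:i
7(l) covers 5:h, 6:i
8(h) covers 7:l
floor of heap: 0:l
completions by unplaced set U, small U first (add the entries for U minus each lowest piece of U):
  |U|=1: {8}:1
  |U|=2: {7,8}:1
  |U|=3: {5,7,8}:1  {6,7,8}:1
  |U|=4: {2,6,7,8}:1  {4,5,7,8}:1  {5,6,7,8}:2
  |U|=5: {1,2,6,7,8}:1  {2,5,6,7,8}:3  {3,4,5,7,8}:1  {4,5,6,7,8}:3
  |U|=6: {1,2,5,6,7,8}:4  {2,4,5,6,7,8}:6  {3,4,5,6,7,8}:4
  |U|=7: {1,2,4,5,6,7,8}:10  {2,3,4,5,6,7,8}:10
  start at 0(l): 20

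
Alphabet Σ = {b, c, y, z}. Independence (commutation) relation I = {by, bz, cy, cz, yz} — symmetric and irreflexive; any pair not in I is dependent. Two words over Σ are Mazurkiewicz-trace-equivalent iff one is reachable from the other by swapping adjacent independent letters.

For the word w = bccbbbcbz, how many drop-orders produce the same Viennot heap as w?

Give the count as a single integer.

9

0(b) covers ∅
1(c) covers 0:b
2(c) covers 1:c
3(b) covers 2:c
4(b) covers 3:b
5(b) covers 4:b
6(c) covers 5:b
7(b) covers 6:c
8(z) covers ∅
floor of heap: 0:b, 8:z
completions by unplaced set U, small U first (add the entries for U minus each lowest piece of U):
  |U|=1: {7}:1  {8}:1
  |U|=2: {6,7}:1  {7,8}:2
  |U|=3: {5,6,7}:1  {6,7,8}:3
  |U|=4: {4,5,6,7}:1  {5,6,7,8}:4
  |U|=5: {3,4,5,6,7}:1  {4,5,6,7,8}:5
  |U|=6: {2,3,4,5,6,7}:1  {3,4,5,6,7,8}:6
  |U|=7: {1,2,3,4,5,6,7}:1  {2,3,4,5,6,7,8}:7
  start at 0(b): 8
  start at 8(z): 1
sum over floor = 9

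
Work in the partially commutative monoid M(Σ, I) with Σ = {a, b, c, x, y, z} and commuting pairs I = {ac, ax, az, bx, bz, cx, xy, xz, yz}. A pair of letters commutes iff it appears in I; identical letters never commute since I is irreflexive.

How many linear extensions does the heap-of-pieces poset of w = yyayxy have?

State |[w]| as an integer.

6

drop 0:y onto floor
drop 1:y onto {0:y}
drop 2:a onto {1:y}
drop 3:y onto {2:a}
drop 4:x onto floor
drop 5:y onto {3:y}
ground layer = {0:y, 4:x}
drop-orders for the pieces not yet dropped (sum over which currently-grounded one goes next):
  1 to go: {4} 1  {5} 1
  2 to go: {3,5} 1  {4,5} 2
  3 to go: {2,3,5} 1  {3,4,5} 3
  4 to go: {1,2,3,5} 1  {2,3,4,5} 4
  if 0:y drops first: 5 orders
  if 4:x drops first: 1 orders
heap linearizations: 6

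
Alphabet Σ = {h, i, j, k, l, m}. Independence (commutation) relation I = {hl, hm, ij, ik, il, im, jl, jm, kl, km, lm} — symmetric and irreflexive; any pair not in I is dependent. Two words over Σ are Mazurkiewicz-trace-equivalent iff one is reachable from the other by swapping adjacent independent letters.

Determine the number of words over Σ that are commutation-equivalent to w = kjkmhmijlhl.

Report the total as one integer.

3960

0(k) covers ∅
1(j) covers 0:k
2(k) covers 1:j
3(m) covers ∅
4(h) covers 2:k
5(m) covers 3:m
6(i) covers 4:h
7(j) covers 4:h
8(l) covers ∅
9(h) covers 6:i, 7:j
10(l) covers 8:l
floor of heap: 0:k, 3:m, 8:l
completions by unplaced set U, small U first (add the entries for U minus each lowest piece of U):
  |U|=1: {5}:1  {9}:1  {10}:1
  |U|=2: {3,5}:1  {5,9}:2  {5,10}:2  {6,9}:1  {7,9}:1  {8,10}:1  {9,10}:2
  |U|=3: {3,5,9}:3  {3,5,10}:3  {5,6,9}:3  {5,7,9}:3  {5,8,10}:3  {5,9,10}:6  {6,7,9}:2  {6,9,10}:3  {7,9,10}:3  {8,9,10}:3
  |U|=4: {3,5,6,9}:6  {3,5,7,9}:6  {3,5,8,10}:6  {3,5,9,10}:12  {4,6,7,9}:2  {5,6,7,9}:8  {5,6,9,10}:12  {5,7,9,10}:12  {5,8,9,10}:12  {6,7,9,10}:8  {6,8,9,10}:6  {7,8,9,10}:6
  |U|=5: {2,4,6,7,9}:2  {3,5,6,7,9}:20  {3,5,6,9,10}:30  {3,5,7,9,10}:30  {3,5,8,9,10}:30  {4,5,6,7,9}:10  {4,6,7,9,10}:10  {5,6,7,9,10}:40  {5,6,8,9,10}:30  {5,7,8,9,10}:30  {6,7,8,9,10}:20
  |U|=6: {1,2,4,6,7,9}:2  {2,4,5,6,7,9}:12  {2,4,6,7,9,10}:12  {3,4,5,6,7,9}:30  {3,5,6,7,9,10}:120  {3,5,6,8,9,10}:90  {3,5,7,8,9,10}:90  {4,5,6,7,9,10}:60  {4,6,7,8,9,10}:30  {5,6,7,8,9,10}:120
  |U|=7: {0,1,2,4,6,7,9}:2  {1,2,4,5,6,7,9}:14  {1,2,4,6,7,9,10}:14  {2,3,4,5,6,7,9}:42  {2,4,5,6,7,9,10}:84  {2,4,6,7,8,9,10}:42  {3,4,5,6,7,9,10}:210  {3,5,6,7,8,9,10}:420  {4,5,6,7,8,9,10}:210
  |U|=8: {0,1,2,4,5,6,7,9}:16  {0,1,2,4,6,7,9,10}:16  {1,2,3,4,5,6,7,9}:56  {1,2,4,5,6,7,9,10}:112  {1,2,4,6,7,8,9,10}:56  {2,3,4,5,6,7,9,10}:336  {2,4,5,6,7,8,9,10}:336  {3,4,5,6,7,8,9,10}:840
  |U|=9: {0,1,2,3,4,5,6,7,9}:72  {0,1,2,4,5,6,7,9,10}:144  {0,1,2,4,6,7,8,9,10}:72  {1,2,3,4,5,6,7,9,10}:504  {1,2,4,5,6,7,8,9,10}:504  {2,3,4,5,6,7,8,9,10}:1512
  start at 0(k): 2520
  start at 3(m): 720
  start at 8(l): 720
sum over floor = 3960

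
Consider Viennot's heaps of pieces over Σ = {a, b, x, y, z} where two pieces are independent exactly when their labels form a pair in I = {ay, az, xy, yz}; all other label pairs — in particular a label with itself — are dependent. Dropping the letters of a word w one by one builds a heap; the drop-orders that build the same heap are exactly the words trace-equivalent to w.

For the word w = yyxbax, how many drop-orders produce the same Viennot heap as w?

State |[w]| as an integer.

3

piece 0:y — minimal
piece 1:y rests on {0:y}
piece 2:x — minimal
piece 3:b rests on {1:y, 2:x}
piece 4:a rests on {3:b}
piece 5:x rests on {4:a}
minimal pieces: {0:y, 2:x}
ways to finish when only these pieces remain (= sum over removing one remaining piece with nothing left below it):
  1 left: {5}→1
  2 left: {4,5}→1
  3 left: {3,4,5}→1
  4 left: {1,3,4,5}→1  {2,3,4,5}→1
  placing 0:y first → 2 extensions
  placing 2:x first → 1 extensions
total linear extensions = 3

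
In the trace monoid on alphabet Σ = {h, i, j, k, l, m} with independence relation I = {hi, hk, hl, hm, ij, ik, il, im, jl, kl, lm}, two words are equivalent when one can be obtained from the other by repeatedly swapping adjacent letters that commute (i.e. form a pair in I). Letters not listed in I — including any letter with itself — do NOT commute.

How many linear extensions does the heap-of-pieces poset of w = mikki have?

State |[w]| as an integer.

0(m) covers ∅
1(i) covers ∅
2(k) covers 0:m
3(k) covers 2:k
4(i) covers 1:i
floor of heap: 0:m, 1:i
completions by unplaced set U, small U first (add the entries for U minus each lowest piece of U):
  |U|=1: {3}:1  {4}:1
  |U|=2: {1,4}:1  {2,3}:1  {3,4}:2
  |U|=3: {0,2,3}:1  {1,3,4}:3  {2,3,4}:3
  start at 0(m): 6
  start at 1(i): 4
sum over floor = 10

10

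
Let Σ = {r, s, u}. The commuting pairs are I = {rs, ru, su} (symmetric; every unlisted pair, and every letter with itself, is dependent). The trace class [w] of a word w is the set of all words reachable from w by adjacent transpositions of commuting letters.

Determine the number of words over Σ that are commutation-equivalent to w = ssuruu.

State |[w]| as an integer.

60

#0=s has no predecessor
#1=s depends on [0:s]
#2=u has no predecessor
#3=r has no predecessor
#4=u depends on [2:u]
#5=u depends on [4:u]
sources: [0:s, 2:u, 3:r]
N(rest) = Σ N(rest − s) over sources s of rest; N(one piece) = 1:
  size 1 → [1]=1  [3]=1  [5]=1
  size 2 → [0,1]=1  [1,3]=2  [1,5]=2  [3,5]=2  [4,5]=1
  size 3 → [0,1,3]=3  [0,1,5]=3  [1,3,5]=6  [1,4,5]=3  [2,4,5]=1  [3,4,5]=3
  size 4 → [0,1,3,5]=12  [0,1,4,5]=6  [1,2,4,5]=4  [1,3,4,5]=12  [2,3,4,5]=4
  first=0(s) contributes 20
  first=2(u) contributes 30
  first=3(r) contributes 10
|[w]| = 60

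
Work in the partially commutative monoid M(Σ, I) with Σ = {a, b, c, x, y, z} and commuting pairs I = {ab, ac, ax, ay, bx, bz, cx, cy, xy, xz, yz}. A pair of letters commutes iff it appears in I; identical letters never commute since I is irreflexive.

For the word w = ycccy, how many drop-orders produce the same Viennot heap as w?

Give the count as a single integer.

piece 0:y — minimal
piece 1:c — minimal
piece 2:c rests on {1:c}
piece 3:c rests on {2:c}
piece 4:y rests on {0:y}
minimal pieces: {0:y, 1:c}
ways to finish when only these pieces remain (= sum over removing one remaining piece with nothing left below it):
  1 left: {3}→1  {4}→1
  2 left: {0,4}→1  {2,3}→1  {3,4}→2
  3 left: {0,3,4}→3  {1,2,3}→1  {2,3,4}→3
  placing 0:y first → 4 extensions
  placing 1:c first → 6 extensions
total linear extensions = 10

10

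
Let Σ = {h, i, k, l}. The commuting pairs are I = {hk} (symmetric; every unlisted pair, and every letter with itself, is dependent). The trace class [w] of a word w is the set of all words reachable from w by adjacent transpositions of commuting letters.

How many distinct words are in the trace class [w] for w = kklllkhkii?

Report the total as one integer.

3

drop 0:k onto floor
drop 1:k onto {0:k}
drop 2:l onto {1:k}
drop 3:l onto {2:l}
drop 4:l onto {3:l}
drop 5:k onto {4:l}
drop 6:h onto {4:l}
drop 7:k onto {5:k}
drop 8:i onto {6:h, 7:k}
drop 9:i onto {8:i}
ground layer = {0:k}
drop-orders for the pieces not yet dropped (sum over which currently-grounded one goes next):
  1 to go: {9} 1
  2 to go: {8,9} 1
  3 to go: {6,8,9} 1  {7,8,9} 1
  4 to go: {5,7,8,9} 1  {6,7,8,9} 2
  5 to go: {5,6,7,8,9} 3
  6 to go: {4,5,6,7,8,9} 3
  7 to go: {3,4,5,6,7,8,9} 3
  8 to go: {2,3,4,5,6,7,8,9} 3
  if 0:k drops first: 3 orders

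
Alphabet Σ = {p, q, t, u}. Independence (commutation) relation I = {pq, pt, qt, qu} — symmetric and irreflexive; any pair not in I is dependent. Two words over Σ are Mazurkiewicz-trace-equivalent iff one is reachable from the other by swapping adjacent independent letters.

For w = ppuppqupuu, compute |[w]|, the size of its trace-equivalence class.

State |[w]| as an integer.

10

drop 0:p onto floor
drop 1:p onto {0:p}
drop 2:u onto {1:p}
drop 3:p onto {2:u}
drop 4:p onto {3:p}
drop 5:q onto floor
drop 6:u onto {4:p}
drop 7:p onto {6:u}
drop 8:u onto {7:p}
drop 9:u onto {8:u}
ground layer = {0:p, 5:q}
drop-orders for the pieces not yet dropped (sum over which currently-grounded one goes next):
  1 to go: {5} 1  {9} 1
  2 to go: {5,9} 2  {8,9} 1
  3 to go: {5,8,9} 3  {7,8,9} 1
  4 to go: {5,7,8,9} 4  {6,7,8,9} 1
  5 to go: {4,6,7,8,9} 1  {5,6,7,8,9} 5
  6 to go: {3,4,6,7,8,9} 1  {4,5,6,7,8,9} 6
  7 to go: {2,3,4,6,7,8,9} 1  {3,4,5,6,7,8,9} 7
  8 to go: {1,2,3,4,6,7,8,9} 1  {2,3,4,5,6,7,8,9} 8
  if 0:p drops first: 9 orders
  if 5:q drops first: 1 orders
heap linearizations: 10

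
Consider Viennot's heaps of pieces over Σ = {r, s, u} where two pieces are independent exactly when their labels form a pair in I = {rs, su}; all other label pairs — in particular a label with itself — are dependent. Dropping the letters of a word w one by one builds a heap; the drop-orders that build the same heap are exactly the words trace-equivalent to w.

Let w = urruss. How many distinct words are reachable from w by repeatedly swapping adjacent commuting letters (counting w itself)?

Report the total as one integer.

0(u) covers ∅
1(r) covers 0:u
2(r) covers 1:r
3(u) covers 2:r
4(s) covers ∅
5(s) covers 4:s
floor of heap: 0:u, 4:s
completions by unplaced set U, small U first (add the entries for U minus each lowest piece of U):
  |U|=1: {3}:1  {5}:1
  |U|=2: {2,3}:1  {3,5}:2  {4,5}:1
  |U|=3: {1,2,3}:1  {2,3,5}:3  {3,4,5}:3
  |U|=4: {0,1,2,3}:1  {1,2,3,5}:4  {2,3,4,5}:6
  start at 0(u): 10
  start at 4(s): 5
sum over floor = 15

15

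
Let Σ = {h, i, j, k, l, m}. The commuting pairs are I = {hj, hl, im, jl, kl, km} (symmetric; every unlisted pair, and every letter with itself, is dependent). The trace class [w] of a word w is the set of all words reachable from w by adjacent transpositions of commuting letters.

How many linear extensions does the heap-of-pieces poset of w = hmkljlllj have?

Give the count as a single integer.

50

piece 0:h — minimal
piece 1:m rests on {0:h}
piece 2:k rests on {0:h}
piece 3:l rests on {1:m}
piece 4:j rests on {1:m, 2:k}
piece 5:l rests on {3:l}
piece 6:l rests on {5:l}
piece 7:l rests on {6:l}
piece 8:j rests on {4:j}
minimal pieces: {0:h}
ways to finish when only these pieces remain (= sum over removing one remaining piece with nothing left below it):
  1 left: {7}→1  {8}→1
  2 left: {4,8}→1  {6,7}→1  {7,8}→2
  3 left: {2,4,8}→1  {4,7,8}→3  {5,6,7}→1  {6,7,8}→3
  4 left: {2,4,7,8}→4  {3,5,6,7}→1  {4,6,7,8}→6  {5,6,7,8}→4
  5 left: {2,4,6,7,8}→10  {3,5,6,7,8}→5  {4,5,6,7,8}→10
  6 left: {2,4,5,6,7,8}→20  {3,4,5,6,7,8}→15
  7 left: {1,3,4,5,6,7,8}→15  {2,3,4,5,6,7,8}→35
  placing 0:h first → 50 extensions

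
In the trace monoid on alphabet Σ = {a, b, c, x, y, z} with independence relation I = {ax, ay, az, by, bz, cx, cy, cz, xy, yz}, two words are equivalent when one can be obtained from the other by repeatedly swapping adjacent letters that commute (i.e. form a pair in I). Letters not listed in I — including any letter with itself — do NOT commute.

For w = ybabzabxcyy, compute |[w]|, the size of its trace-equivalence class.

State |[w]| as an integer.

2145

#0=y has no predecessor
#1=b has no predecessor
#2=a depends on [1:b]
#3=b depends on [2:a]
#4=z has no predecessor
#5=a depends on [3:b]
#6=b depends on [5:a]
#7=x depends on [4:z, 6:b]
#8=c depends on [6:b]
#9=y depends on [0:y]
#10=y depends on [9:y]
sources: [0:y, 1:b, 4:z]
N(rest) = Σ N(rest − s) over sources s of rest; N(one piece) = 1:
  size 1 → [7]=1  [8]=1  [10]=1
  size 2 → [4,7]=1  [7,8]=2  [7,10]=2  [8,10]=2  [9,10]=1
  size 3 → [0,9,10]=1  [4,7,8]=3  [4,7,10]=3  [6,7,8]=2  [7,8,10]=6  [7,9,10]=3  [8,9,10]=3
  size 4 → [0,7,9,10]=4  [0,8,9,10]=4  [4,6,7,8]=5  [4,7,8,10]=12  [4,7,9,10]=6  [5,6,7,8]=2  [6,7,8,10]=8  [7,8,9,10]=12
  size 5 → [0,4,7,9,10]=10  [0,7,8,9,10]=20  [3,5,6,7,8]=2  [4,5,6,7,8]=7  [4,6,7,8,10]=25  [4,7,8,9,10]=30  [5,6,7,8,10]=10  [6,7,8,9,10]=20
  size 6 → [0,4,7,8,9,10]=60  [0,6,7,8,9,10]=40  [2,3,5,6,7,8]=2  [3,4,5,6,7,8]=9  [3,5,6,7,8,10]=12  [4,5,6,7,8,10]=42  [4,6,7,8,9,10]=75  [5,6,7,8,9,10]=30
  size 7 → [0,4,6,7,8,9,10]=175  [0,5,6,7,8,9,10]=70  [1,2,3,5,6,7,8]=2  [2,3,4,5,6,7,8]=11  [2,3,5,6,7,8,10]=14  [3,4,5,6,7,8,10]=63  [3,5,6,7,8,9,10]=42  [4,5,6,7,8,9,10]=147
  size 8 → [0,3,5,6,7,8,9,10]=112  [0,4,5,6,7,8,9,10]=392  [1,2,3,4,5,6,7,8]=13  [1,2,3,5,6,7,8,10]=16  [2,3,4,5,6,7,8,10]=88  [2,3,5,6,7,8,9,10]=56  [3,4,5,6,7,8,9,10]=252
  size 9 → [0,2,3,5,6,7,8,9,10]=168  [0,3,4,5,6,7,8,9,10]=756  [1,2,3,4,5,6,7,8,10]=117  [1,2,3,5,6,7,8,9,10]=72  [2,3,4,5,6,7,8,9,10]=396
  first=0(y) contributes 585
  first=1(b) contributes 1320
  first=4(z) contributes 240
|[w]| = 2145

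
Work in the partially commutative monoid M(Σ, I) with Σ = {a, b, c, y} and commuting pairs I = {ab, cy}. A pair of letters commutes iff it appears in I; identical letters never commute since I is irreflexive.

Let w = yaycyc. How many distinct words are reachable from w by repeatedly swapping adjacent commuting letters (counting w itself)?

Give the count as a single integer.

6

piece 0:y — minimal
piece 1:a rests on {0:y}
piece 2:y rests on {1:a}
piece 3:c rests on {1:a}
piece 4:y rests on {2:y}
piece 5:c rests on {3:c}
minimal pieces: {0:y}
ways to finish when only these pieces remain (= sum over removing one remaining piece with nothing left below it):
  1 left: {4}→1  {5}→1
  2 left: {2,4}→1  {3,5}→1  {4,5}→2
  3 left: {2,4,5}→3  {3,4,5}→3
  4 left: {2,3,4,5}→6
  placing 0:y first → 6 extensions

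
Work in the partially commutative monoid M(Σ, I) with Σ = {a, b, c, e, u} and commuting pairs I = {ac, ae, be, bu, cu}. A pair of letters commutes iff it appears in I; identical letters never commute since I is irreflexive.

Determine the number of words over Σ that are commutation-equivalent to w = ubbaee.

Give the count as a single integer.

19

drop 0:u onto floor
drop 1:b onto floor
drop 2:b onto {1:b}
drop 3:a onto {0:u, 2:b}
drop 4:e onto {0:u}
drop 5:e onto {4:e}
ground layer = {0:u, 1:b}
drop-orders for the pieces not yet dropped (sum over which currently-grounded one goes next):
  1 to go: {3} 1  {5} 1
  2 to go: {2,3} 1  {3,5} 2  {4,5} 1
  3 to go: {1,2,3} 1  {2,3,5} 3  {3,4,5} 3
  4 to go: {0,3,4,5} 3  {1,2,3,5} 4  {2,3,4,5} 6
  if 0:u drops first: 10 orders
  if 1:b drops first: 9 orders
heap linearizations: 19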